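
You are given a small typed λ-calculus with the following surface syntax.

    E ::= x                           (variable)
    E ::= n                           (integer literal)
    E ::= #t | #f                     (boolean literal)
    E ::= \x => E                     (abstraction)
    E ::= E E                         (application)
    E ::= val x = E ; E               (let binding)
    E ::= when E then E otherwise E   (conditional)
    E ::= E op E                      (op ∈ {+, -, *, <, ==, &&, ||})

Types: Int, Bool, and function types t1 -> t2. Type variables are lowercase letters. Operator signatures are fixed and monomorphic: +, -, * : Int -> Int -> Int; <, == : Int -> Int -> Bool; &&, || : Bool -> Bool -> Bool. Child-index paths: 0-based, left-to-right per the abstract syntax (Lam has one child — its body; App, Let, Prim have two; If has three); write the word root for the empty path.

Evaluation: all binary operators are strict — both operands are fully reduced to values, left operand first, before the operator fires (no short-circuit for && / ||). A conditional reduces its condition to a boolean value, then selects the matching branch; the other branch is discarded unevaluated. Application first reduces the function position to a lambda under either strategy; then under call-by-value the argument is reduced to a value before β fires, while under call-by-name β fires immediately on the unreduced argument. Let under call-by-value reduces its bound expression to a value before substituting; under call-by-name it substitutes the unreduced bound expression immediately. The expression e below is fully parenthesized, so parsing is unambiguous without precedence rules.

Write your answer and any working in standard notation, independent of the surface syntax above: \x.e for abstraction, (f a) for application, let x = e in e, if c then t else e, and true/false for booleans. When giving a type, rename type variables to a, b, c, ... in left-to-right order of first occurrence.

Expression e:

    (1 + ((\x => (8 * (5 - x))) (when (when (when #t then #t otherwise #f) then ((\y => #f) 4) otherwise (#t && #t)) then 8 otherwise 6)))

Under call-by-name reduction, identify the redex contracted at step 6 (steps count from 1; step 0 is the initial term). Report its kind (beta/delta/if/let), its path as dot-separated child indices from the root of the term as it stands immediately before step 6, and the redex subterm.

Working:
step 0: (1 + ((\x.(8 * (5 - x))) (if (if (if true then true else false) then ((\y.false) 4) else (true && true)) then 8 else 6)))
step 1: [beta@1] (1 + (8 * (5 - (if (if (if true then true else false) then ((\y.false) 4) else (true && true)) then 8 else 6))))
step 2: [if@1.1.1.0.0] (1 + (8 * (5 - (if (if true then ((\y.false) 4) else (true && true)) then 8 else 6))))
step 3: [if@1.1.1.0] (1 + (8 * (5 - (if ((\y.false) 4) then 8 else 6))))
step 4: [beta@1.1.1.0] (1 + (8 * (5 - (if false then 8 else 6))))
step 5: [if@1.1.1] (1 + (8 * (5 - 6)))
step 6: [delta@1.1] (1 + (8 * -1))

Answer: delta at 1.1 : (5 - 6)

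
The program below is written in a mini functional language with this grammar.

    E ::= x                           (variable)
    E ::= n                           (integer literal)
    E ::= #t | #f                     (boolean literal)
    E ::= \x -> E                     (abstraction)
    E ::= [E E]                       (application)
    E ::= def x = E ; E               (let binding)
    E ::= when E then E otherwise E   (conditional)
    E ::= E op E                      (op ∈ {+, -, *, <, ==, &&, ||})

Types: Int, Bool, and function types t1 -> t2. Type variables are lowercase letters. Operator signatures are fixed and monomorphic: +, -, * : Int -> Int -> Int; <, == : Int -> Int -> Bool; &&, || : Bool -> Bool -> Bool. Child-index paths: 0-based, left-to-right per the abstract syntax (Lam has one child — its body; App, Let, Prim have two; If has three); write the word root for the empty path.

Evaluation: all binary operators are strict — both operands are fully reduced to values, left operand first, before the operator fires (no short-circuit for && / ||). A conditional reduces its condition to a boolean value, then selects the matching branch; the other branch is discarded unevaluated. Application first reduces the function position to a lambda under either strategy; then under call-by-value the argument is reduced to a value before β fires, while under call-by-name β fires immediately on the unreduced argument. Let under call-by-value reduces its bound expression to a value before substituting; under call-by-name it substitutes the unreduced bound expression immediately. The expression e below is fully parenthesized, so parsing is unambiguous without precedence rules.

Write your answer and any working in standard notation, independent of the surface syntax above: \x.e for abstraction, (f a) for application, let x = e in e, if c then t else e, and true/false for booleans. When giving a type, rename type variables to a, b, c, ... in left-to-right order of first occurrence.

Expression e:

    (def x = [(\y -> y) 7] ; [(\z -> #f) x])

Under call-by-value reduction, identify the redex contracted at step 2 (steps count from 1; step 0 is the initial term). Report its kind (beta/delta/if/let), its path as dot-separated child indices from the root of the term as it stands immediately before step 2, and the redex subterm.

Answer: let at root : (let x = 7 in ((\z.false) x))

Trace:
step 0: (let x = ((\y.y) 7) in ((\z.false) x))
step 1: [beta@0] (let x = 7 in ((\z.false) x))
step 2: [let@root] ((\z.false) 7)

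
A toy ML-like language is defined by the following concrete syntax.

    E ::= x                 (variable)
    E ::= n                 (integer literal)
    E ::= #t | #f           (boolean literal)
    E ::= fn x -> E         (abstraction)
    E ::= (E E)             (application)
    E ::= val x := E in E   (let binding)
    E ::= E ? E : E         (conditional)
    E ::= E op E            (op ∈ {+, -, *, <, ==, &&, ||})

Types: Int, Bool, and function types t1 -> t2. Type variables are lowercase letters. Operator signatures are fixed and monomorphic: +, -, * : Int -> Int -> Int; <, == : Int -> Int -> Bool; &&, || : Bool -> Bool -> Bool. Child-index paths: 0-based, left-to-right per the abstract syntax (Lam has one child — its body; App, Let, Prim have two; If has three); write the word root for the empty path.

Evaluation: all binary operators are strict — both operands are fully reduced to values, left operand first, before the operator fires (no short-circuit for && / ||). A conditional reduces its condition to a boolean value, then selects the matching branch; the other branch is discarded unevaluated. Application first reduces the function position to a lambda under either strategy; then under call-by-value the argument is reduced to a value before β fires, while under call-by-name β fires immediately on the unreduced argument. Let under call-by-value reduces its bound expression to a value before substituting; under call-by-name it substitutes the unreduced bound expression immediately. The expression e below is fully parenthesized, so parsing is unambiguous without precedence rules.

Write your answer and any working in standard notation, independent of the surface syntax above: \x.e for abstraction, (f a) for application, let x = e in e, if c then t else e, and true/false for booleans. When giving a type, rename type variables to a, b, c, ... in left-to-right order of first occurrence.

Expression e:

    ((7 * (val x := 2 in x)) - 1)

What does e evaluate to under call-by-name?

Trace:
step 0: ((7 * (let x = 2 in x)) - 1)
step 1: [let@0.1] ((7 * 2) - 1)
step 2: [delta@0] (14 - 1)
step 3: [delta@root] 13

Answer: 13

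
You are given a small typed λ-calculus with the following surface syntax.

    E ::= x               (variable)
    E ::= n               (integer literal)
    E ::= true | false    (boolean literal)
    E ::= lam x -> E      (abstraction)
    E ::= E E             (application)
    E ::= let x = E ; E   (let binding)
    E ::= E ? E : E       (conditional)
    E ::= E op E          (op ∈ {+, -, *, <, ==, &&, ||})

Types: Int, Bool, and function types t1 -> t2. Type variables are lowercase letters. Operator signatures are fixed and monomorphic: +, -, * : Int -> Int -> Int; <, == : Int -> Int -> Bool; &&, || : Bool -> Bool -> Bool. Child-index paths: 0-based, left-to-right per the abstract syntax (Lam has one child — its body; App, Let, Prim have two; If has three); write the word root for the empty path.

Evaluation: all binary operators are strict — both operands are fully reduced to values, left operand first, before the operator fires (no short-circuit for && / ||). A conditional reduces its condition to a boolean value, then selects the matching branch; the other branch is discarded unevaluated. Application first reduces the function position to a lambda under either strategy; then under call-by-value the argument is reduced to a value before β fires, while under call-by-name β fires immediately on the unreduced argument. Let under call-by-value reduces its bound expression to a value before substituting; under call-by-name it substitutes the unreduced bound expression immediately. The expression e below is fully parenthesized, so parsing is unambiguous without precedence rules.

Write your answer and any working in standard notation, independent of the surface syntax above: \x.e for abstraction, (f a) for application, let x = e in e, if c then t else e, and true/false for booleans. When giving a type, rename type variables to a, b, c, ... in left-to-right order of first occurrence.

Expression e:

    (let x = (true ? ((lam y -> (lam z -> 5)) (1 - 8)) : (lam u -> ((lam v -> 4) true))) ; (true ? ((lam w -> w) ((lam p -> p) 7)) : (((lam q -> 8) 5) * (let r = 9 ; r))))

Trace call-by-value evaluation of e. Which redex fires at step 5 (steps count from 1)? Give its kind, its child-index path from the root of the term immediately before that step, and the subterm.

Trace:
step 0: (let x = (if true then ((\y.(\z.5)) (1 - 8)) else (\u.((\v.4) true))) in (if true then ((\w.w) ((\p.p) 7)) else (((\q.8) 5) * (let r = 9 in r))))
step 1: [if@0] (let x = ((\y.(\z.5)) (1 - 8)) in (if true then ((\w.w) ((\p.p) 7)) else (((\q.8) 5) * (let r = 9 in r))))
step 2: [delta@0.1] (let x = ((\y.(\z.5)) -7) in (if true then ((\w.w) ((\p.p) 7)) else (((\q.8) 5) * (let r = 9 in r))))
step 3: [beta@0] (let x = (\z.5) in (if true then ((\w.w) ((\p.p) 7)) else (((\q.8) 5) * (let r = 9 in r))))
step 4: [let@root] (if true then ((\w.w) ((\p.p) 7)) else (((\q.8) 5) * (let r = 9 in r)))
step 5: [if@root] ((\w.w) ((\p.p) 7))

Answer: if at root : (if true then ((\w.w) ((\p.p) 7)) else (((\q.8) 5) * (let r = 9 in r)))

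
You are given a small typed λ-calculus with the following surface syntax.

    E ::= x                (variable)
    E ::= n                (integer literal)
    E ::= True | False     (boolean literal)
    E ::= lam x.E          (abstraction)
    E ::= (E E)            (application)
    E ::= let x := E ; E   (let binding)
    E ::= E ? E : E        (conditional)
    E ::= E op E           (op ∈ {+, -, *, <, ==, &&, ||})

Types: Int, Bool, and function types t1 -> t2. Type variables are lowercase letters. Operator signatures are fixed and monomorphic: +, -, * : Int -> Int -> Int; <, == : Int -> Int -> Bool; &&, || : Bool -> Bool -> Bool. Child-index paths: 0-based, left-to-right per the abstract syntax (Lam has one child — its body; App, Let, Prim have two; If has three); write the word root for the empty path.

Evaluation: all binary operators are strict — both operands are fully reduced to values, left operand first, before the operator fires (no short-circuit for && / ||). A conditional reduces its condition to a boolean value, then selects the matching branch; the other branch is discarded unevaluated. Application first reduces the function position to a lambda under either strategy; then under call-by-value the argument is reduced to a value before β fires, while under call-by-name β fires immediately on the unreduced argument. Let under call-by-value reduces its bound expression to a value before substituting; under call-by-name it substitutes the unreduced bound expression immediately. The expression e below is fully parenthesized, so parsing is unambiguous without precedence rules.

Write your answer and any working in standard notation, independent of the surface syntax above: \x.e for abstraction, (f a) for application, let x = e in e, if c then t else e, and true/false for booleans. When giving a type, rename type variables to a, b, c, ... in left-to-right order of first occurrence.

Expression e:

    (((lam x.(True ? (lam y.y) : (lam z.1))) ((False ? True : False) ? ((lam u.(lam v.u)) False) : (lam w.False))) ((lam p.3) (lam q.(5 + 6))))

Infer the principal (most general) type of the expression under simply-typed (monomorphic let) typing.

Working:
  unify Bool ~ Bool
y : b
\y._ : b -> b
\z._ : c -> Int
  unify b -> b ~ c -> Int
  unify b ~ c
  unify c ~ Int
\x._ : a -> Int -> Int
  unify Bool ~ Bool
  unify Bool ~ Bool
  unify Bool ~ Bool
u : d
\v._ : e -> d
\u._ : d -> e -> d
  unify d -> e -> d ~ Bool -> f
  unify d ~ Bool
  unify e -> Bool ~ f
_ _ : e -> Bool
\w._ : g -> Bool
  unify e -> Bool ~ g -> Bool
  unify e ~ g
  unify Bool ~ Bool
  unify a -> Int -> Int ~ (g -> Bool) -> h
  unify a ~ g -> Bool
  unify Int -> Int ~ h
_ _ : Int -> Int
\p._ : i -> Int
  unify Int ~ Int
  unify Int ~ Int
\q._ : j -> Int
  unify i -> Int ~ (j -> Int) -> k
  unify i ~ j -> Int
  unify Int ~ k
_ _ : Int
  unify Int -> Int ~ Int -> l
  unify Int ~ Int
  unify Int ~ l
_ _ : Int

Answer: Int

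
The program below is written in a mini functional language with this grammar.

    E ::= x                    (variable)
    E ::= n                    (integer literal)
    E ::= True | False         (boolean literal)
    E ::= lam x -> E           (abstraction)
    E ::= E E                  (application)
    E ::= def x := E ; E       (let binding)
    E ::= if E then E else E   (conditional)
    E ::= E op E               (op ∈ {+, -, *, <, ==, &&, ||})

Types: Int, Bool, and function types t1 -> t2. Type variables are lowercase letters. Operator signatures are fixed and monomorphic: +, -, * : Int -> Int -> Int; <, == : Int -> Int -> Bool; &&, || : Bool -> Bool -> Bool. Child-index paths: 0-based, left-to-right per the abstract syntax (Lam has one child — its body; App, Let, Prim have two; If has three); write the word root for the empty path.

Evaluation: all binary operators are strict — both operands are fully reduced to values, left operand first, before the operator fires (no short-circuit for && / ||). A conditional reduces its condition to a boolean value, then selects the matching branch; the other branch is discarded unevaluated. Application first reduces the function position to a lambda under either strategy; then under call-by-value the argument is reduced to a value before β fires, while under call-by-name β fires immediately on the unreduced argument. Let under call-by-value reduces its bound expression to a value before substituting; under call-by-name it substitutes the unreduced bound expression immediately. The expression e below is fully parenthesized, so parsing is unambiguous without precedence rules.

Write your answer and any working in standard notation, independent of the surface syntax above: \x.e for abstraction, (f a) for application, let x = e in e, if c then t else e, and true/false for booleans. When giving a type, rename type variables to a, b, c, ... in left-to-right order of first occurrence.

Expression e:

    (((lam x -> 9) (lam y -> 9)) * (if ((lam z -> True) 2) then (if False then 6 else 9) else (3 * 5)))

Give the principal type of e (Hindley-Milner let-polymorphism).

Answer: Int

Trace:
\x._ : a -> Int
\y._ : b -> Int
  unify a -> Int ~ (b -> Int) -> c
  unify a ~ b -> Int
  unify Int ~ c
_ _ : Int
  unify Int ~ Int
\z._ : d -> Bool
  unify d -> Bool ~ Int -> e
  unify d ~ Int
  unify Bool ~ e
_ _ : Bool
  unify Bool ~ Bool
  unify Bool ~ Bool
  unify Int ~ Int
  unify Int ~ Int
  unify Int ~ Int
  unify Int ~ Int
  unify Int ~ Int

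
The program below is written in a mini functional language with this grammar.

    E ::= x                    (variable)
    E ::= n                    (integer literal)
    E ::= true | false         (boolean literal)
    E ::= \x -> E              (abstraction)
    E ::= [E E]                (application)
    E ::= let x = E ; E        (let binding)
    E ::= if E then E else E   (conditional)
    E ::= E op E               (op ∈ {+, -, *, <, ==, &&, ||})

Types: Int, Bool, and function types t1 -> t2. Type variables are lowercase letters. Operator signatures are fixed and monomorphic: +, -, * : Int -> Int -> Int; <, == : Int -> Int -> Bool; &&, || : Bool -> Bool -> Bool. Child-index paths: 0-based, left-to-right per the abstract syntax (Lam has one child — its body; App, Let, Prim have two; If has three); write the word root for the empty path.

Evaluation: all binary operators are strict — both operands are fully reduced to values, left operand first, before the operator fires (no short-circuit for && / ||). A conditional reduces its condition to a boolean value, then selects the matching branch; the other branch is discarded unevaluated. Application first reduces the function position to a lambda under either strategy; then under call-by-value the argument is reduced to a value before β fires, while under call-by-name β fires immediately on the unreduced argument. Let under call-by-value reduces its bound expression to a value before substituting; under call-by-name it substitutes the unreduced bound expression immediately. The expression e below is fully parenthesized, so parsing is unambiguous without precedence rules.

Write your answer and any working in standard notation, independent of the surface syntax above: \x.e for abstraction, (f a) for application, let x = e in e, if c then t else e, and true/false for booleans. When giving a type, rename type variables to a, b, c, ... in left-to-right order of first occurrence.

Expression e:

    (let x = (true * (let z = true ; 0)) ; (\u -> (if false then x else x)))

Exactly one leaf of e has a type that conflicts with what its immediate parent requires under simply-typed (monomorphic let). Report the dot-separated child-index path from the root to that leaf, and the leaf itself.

Trace:
  unify Bool ~ Int
  FAIL: mismatch Bool ~ Int

Answer: 0.0 : true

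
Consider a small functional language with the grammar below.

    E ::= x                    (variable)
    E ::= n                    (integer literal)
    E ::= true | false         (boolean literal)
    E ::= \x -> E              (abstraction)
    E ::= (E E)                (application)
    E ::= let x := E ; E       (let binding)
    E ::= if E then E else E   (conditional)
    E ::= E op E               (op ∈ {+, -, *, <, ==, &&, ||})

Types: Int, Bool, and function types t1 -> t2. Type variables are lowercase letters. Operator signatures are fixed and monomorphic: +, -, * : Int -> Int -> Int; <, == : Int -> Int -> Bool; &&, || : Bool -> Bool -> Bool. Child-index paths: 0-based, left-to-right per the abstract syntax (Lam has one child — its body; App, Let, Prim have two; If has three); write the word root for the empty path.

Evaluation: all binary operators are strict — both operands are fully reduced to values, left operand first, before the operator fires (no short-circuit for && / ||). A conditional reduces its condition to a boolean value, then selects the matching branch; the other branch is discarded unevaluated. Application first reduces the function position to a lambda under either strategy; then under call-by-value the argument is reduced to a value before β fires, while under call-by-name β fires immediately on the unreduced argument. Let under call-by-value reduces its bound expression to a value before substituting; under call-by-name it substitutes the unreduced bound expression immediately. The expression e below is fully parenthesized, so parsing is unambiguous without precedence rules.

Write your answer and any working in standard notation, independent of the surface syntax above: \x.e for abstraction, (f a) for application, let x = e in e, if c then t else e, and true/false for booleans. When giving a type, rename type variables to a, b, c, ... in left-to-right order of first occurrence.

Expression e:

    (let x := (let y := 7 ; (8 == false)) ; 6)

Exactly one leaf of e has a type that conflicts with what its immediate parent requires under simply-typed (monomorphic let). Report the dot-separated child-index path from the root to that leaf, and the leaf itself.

Trace:
let y : Int
  unify Int ~ Int
  unify Bool ~ Int
  FAIL: mismatch Bool ~ Int

Answer: 0.1.1 : false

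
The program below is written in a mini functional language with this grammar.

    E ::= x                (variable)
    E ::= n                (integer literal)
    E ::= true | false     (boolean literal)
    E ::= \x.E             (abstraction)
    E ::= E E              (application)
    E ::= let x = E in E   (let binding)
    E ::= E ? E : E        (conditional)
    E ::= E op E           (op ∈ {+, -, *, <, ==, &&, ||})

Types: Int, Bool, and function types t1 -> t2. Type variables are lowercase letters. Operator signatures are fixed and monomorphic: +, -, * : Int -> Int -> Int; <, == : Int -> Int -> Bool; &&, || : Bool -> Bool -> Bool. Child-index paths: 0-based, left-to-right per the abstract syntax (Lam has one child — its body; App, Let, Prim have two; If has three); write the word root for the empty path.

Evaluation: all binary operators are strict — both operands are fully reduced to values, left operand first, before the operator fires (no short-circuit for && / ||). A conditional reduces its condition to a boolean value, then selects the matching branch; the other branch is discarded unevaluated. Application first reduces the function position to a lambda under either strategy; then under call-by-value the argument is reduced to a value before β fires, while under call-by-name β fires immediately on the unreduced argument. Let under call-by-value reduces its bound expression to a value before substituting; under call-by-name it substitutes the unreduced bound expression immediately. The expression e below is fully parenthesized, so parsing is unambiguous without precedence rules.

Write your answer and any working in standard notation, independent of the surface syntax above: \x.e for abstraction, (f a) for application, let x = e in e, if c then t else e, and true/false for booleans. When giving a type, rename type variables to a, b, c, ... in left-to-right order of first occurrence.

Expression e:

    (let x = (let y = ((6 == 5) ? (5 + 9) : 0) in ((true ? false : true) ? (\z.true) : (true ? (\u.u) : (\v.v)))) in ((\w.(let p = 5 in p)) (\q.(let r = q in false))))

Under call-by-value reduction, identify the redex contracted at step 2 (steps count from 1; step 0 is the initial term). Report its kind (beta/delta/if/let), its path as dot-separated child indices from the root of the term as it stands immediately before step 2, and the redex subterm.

Answer: if at 0.0 : (if false then (5 + 9) else 0)

Working:
step 0: (let x = (let y = (if (6 == 5) then (5 + 9) else 0) in (if (if true then false else true) then (\z.true) else (if true then (\u.u) else (\v.v)))) in ((\w.(let p = 5 in p)) (\q.(let r = q in false))))
step 1: [delta@0.0.0] (let x = (let y = (if false then (5 + 9) else 0) in (if (if true then false else true) then (\z.true) else (if true then (\u.u) else (\v.v)))) in ((\w.(let p = 5 in p)) (\q.(let r = q in false))))
step 2: [if@0.0] (let x = (let y = 0 in (if (if true then false else true) then (\z.true) else (if true then (\u.u) else (\v.v)))) in ((\w.(let p = 5 in p)) (\q.(let r = q in false))))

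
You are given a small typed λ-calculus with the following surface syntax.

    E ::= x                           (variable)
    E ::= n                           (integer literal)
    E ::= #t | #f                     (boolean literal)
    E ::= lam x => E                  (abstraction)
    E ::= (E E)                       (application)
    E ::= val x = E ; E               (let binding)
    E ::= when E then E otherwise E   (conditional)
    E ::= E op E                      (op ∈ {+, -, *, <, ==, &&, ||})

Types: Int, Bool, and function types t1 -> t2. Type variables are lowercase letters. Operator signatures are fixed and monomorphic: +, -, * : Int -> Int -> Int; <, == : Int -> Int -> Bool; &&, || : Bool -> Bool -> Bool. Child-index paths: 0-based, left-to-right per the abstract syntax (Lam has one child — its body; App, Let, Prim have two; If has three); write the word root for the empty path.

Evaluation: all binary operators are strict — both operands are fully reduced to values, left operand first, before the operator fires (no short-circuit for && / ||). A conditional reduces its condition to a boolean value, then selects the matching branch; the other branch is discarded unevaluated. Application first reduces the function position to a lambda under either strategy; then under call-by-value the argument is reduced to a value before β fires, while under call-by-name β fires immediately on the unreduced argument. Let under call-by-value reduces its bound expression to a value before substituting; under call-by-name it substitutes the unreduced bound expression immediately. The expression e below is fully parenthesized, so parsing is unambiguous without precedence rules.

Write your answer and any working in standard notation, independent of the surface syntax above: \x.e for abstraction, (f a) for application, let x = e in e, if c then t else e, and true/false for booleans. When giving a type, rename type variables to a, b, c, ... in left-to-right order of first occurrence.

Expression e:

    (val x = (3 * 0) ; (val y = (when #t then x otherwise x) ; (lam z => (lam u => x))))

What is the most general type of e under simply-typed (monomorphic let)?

Trace:
  unify Int ~ Int
  unify Int ~ Int
let x : Int
  unify Bool ~ Bool
x : Int
x : Int
  unify Int ~ Int
let y : Int
x : Int
\u._ : b -> Int
\z._ : a -> b -> Int

Answer: a -> b -> Int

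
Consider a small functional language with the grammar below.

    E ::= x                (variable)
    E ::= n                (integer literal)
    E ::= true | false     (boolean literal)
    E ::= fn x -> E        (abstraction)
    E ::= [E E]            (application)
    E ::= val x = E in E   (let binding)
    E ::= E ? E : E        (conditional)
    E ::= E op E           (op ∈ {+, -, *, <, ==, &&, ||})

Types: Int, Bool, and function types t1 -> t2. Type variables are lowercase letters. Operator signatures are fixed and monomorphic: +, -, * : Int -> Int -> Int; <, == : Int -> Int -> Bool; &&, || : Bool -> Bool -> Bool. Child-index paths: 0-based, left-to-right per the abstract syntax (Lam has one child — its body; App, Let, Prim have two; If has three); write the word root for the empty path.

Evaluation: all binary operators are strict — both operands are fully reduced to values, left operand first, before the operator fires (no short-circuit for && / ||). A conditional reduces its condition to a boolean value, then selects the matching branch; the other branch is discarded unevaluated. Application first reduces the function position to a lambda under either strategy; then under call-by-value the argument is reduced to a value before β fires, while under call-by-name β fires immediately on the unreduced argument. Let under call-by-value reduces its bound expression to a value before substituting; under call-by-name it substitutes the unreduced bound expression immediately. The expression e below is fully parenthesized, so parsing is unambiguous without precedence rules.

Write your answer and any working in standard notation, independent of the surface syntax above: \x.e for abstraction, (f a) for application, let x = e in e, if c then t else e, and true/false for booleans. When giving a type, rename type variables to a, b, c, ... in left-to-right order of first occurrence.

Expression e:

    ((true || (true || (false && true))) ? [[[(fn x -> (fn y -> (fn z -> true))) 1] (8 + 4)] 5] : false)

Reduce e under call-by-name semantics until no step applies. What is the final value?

Derivation:
step 0: (if (true || (true || (false && true))) then ((((\x.(\y.(\z.true))) 1) (8 + 4)) 5) else false)
step 1: [delta@0.1.1] (if (true || (true || false)) then ((((\x.(\y.(\z.true))) 1) (8 + 4)) 5) else false)
step 2: [delta@0.1] (if (true || true) then ((((\x.(\y.(\z.true))) 1) (8 + 4)) 5) else false)
step 3: [delta@0] (if true then ((((\x.(\y.(\z.true))) 1) (8 + 4)) 5) else false)
step 4: [if@root] ((((\x.(\y.(\z.true))) 1) (8 + 4)) 5)
step 5: [beta@0.0] (((\y.(\z.true)) (8 + 4)) 5)
step 6: [beta@0] ((\z.true) 5)
step 7: [beta@root] true

Answer: true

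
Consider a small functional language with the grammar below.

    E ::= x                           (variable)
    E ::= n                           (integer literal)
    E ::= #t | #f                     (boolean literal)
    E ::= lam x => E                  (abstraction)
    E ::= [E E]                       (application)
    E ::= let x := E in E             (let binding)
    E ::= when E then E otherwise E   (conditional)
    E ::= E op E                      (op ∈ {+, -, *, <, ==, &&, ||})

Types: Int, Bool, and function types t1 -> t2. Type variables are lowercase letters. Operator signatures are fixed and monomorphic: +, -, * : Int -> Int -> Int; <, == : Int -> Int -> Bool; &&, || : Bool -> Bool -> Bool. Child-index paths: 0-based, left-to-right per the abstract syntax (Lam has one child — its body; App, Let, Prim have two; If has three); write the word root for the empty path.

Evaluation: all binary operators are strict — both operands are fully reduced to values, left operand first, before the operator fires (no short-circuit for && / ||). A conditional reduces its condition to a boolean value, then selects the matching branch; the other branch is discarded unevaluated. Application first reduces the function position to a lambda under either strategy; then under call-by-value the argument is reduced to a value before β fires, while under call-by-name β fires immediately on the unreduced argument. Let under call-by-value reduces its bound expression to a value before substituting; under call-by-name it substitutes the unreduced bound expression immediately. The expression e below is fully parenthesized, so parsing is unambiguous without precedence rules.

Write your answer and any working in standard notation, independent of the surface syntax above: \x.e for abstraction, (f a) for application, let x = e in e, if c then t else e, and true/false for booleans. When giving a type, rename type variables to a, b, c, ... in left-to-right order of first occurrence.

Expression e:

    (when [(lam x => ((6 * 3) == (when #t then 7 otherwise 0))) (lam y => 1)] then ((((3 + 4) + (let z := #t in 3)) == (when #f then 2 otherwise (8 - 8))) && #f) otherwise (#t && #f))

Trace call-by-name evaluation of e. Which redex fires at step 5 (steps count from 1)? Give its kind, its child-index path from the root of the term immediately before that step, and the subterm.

Answer: if at root : (if false then ((((3 + 4) + (let z = true in 3)) == (if false then 2 else (8 - 8))) && false) else (true && false))

Working:
step 0: (if ((\x.((6 * 3) == (if true then 7 else 0))) (\y.1)) then ((((3 + 4) + (let z = true in 3)) == (if false then 2 else (8 - 8))) && false) else (true && false))
step 1: [beta@0] (if ((6 * 3) == (if true then 7 else 0)) then ((((3 + 4) + (let z = true in 3)) == (if false then 2 else (8 - 8))) && false) else (true && false))
step 2: [delta@0.0] (if (18 == (if true then 7 else 0)) then ((((3 + 4) + (let z = true in 3)) == (if false then 2 else (8 - 8))) && false) else (true && false))
step 3: [if@0.1] (if (18 == 7) then ((((3 + 4) + (let z = true in 3)) == (if false then 2 else (8 - 8))) && false) else (true && false))
step 4: [delta@0] (if false then ((((3 + 4) + (let z = true in 3)) == (if false then 2 else (8 - 8))) && false) else (true && false))
step 5: [if@root] (true && false)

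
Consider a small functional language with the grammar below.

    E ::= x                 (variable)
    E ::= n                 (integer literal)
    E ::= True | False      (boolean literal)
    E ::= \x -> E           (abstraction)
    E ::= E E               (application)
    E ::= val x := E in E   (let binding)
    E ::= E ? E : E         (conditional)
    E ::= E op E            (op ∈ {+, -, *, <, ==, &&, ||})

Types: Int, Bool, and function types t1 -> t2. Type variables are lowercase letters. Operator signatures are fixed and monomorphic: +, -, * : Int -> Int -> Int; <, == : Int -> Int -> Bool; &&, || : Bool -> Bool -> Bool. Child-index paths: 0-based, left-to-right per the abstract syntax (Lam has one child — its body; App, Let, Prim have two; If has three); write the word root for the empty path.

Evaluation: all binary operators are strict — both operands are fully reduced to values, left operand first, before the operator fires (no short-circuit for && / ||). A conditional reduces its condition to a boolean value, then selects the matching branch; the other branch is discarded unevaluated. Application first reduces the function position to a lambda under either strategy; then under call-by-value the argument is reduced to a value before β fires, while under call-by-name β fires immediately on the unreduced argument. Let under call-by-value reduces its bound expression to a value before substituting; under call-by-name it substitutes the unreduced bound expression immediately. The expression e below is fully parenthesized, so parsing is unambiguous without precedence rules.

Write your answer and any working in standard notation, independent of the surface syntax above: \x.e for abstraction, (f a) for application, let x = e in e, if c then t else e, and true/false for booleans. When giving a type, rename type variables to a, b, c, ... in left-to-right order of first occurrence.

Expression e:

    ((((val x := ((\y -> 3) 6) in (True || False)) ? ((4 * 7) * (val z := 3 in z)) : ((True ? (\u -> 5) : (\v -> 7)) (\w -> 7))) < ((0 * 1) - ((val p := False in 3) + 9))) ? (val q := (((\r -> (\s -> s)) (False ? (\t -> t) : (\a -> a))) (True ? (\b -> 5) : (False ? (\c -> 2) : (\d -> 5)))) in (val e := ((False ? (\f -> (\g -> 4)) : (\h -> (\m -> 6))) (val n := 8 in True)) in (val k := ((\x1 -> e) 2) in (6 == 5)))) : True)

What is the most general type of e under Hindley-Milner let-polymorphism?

Answer: Bool

Trace:
\y._ : a -> Int
  unify a -> Int ~ Int -> b
  unify a ~ Int
  unify Int ~ b
_ _ : Int
let x : Int
  unify Bool ~ Bool
  unify Bool ~ Bool
  unify Bool ~ Bool
  unify Int ~ Int
  unify Int ~ Int
  unify Int ~ Int
let z : Int
z : Int
  unify Int ~ Int
  unify Bool ~ Bool
\u._ : c -> Int
\v._ : d -> Int
  unify c -> Int ~ d -> Int
  unify c ~ d
  unify Int ~ Int
\w._ : e -> Int
  unify d -> Int ~ (e -> Int) -> f
  unify d ~ e -> Int
  unify Int ~ f
_ _ : Int
  unify Int ~ Int
  unify Int ~ Int
  unify Int ~ Int
  unify Int ~ Int
  unify Int ~ Int
let p : Bool
  unify Int ~ Int
  unify Int ~ Int
  unify Int ~ Int
  unify Int ~ Int
  unify Bool ~ Bool
s : h
\s._ : h -> h
\r._ : g -> h -> h
  unify Bool ~ Bool
t : i
\t._ : i -> i
a : j
\a._ : j -> j
  unify i -> i ~ j -> j
  unify i ~ j
  unify j ~ j
  unify g -> h -> h ~ (j -> j) -> k
  unify g ~ j -> j
  unify h -> h ~ k
_ _ : h -> h
  unify Bool ~ Bool
\b._ : l -> Int
  unify Bool ~ Bool
\c._ : m -> Int
\d._ : n -> Int
  unify m -> Int ~ n -> Int
  unify m ~ n
  unify Int ~ Int
  unify l -> Int ~ n -> Int
  unify l ~ n
  unify Int ~ Int
  unify h -> h ~ (n -> Int) -> o
  unify h ~ n -> Int
  unify n -> Int ~ o
_ _ : n -> Int
let q : forall. n -> Int
  unify Bool ~ Bool
\g._ : q -> Int
\f._ : p -> q -> Int
\m._ : s -> Int
\h._ : r -> s -> Int
  unify p -> q -> Int ~ r -> s -> Int
  unify p ~ r
  unify q -> Int ~ s -> Int
  unify q ~ s
  unify Int ~ Int
let n : Int
  unify r -> s -> Int ~ Bool -> t
  unify r ~ Bool
  unify s -> Int ~ t
_ _ : s -> Int
let e : forall. s -> Int
e : v -> Int
\x1._ : u -> v -> Int
  unify u -> v -> Int ~ Int -> w
  unify u ~ Int
  unify v -> Int ~ w
_ _ : v -> Int
let k : forall. v -> Int
  unify Int ~ Int
  unify Int ~ Int
  unify Bool ~ Bool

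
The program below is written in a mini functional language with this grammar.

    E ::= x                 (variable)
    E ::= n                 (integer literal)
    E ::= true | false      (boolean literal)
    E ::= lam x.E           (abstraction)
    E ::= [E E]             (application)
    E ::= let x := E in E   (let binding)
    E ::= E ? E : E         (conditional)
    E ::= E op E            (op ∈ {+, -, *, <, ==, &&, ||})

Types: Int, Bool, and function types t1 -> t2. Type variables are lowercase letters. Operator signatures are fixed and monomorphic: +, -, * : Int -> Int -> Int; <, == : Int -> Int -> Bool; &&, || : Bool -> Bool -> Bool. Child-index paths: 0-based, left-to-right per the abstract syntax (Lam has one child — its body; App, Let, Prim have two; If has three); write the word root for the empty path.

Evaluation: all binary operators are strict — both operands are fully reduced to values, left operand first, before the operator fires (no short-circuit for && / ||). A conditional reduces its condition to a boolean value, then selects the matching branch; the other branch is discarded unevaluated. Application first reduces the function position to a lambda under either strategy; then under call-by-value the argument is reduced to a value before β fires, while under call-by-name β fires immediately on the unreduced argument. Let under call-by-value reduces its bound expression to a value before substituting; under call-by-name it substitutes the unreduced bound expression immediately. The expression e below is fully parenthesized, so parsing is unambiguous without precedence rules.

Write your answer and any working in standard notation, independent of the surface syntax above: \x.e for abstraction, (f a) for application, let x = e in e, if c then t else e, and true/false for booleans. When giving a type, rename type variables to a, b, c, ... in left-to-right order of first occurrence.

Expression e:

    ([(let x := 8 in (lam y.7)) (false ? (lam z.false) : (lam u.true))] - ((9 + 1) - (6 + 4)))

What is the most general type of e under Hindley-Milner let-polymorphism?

Trace:
let x : Int
\y._ : a -> Int
  unify Bool ~ Bool
\z._ : b -> Bool
\u._ : c -> Bool
  unify b -> Bool ~ c -> Bool
  unify b ~ c
  unify Bool ~ Bool
  unify a -> Int ~ (c -> Bool) -> d
  unify a ~ c -> Bool
  unify Int ~ d
_ _ : Int
  unify Int ~ Int
  unify Int ~ Int
  unify Int ~ Int
  unify Int ~ Int
  unify Int ~ Int
  unify Int ~ Int
  unify Int ~ Int
  unify Int ~ Int

Answer: Int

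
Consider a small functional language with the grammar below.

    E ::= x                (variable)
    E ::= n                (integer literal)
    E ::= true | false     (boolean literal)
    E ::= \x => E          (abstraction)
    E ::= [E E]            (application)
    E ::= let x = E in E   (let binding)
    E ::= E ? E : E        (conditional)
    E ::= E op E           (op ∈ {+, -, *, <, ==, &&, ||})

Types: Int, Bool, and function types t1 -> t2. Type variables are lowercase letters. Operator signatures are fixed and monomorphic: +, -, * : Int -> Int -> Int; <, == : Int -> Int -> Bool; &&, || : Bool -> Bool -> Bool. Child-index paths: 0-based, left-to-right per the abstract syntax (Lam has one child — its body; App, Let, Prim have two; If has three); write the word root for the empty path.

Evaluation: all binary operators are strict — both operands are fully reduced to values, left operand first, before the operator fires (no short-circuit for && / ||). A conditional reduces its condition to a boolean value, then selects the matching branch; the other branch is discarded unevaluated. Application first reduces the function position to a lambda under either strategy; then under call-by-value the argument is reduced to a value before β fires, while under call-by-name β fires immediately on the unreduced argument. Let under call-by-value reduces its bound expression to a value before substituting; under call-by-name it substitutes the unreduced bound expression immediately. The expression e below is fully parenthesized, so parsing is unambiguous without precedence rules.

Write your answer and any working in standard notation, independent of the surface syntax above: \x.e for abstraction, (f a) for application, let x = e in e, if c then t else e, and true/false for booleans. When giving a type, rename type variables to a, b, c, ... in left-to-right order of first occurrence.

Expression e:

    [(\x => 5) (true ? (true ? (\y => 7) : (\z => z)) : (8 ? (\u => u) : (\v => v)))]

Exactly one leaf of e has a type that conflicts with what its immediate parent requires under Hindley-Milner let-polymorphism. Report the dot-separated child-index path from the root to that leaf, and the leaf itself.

Trace:
\x._ : a -> Int
  unify Bool ~ Bool
  unify Bool ~ Bool
\y._ : b -> Int
z : c
\z._ : c -> c
  unify b -> Int ~ c -> c
  unify b ~ c
  unify Int ~ c
  unify Int ~ Bool
  FAIL: mismatch Int ~ Bool

Answer: 1.2.0 : 8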